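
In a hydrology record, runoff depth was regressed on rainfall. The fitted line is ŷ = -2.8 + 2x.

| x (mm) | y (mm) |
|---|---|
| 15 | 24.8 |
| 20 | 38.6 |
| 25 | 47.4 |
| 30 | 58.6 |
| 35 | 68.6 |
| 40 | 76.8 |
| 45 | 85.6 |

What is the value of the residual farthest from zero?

x=15: ŷ = -2.8 + 2·15 = 27.2; e = 24.8 − 27.2 = -2.4
x=20: ŷ = -2.8 + 2·20 = 37.2; e = 38.6 − 37.2 = 1.4
x=25: ŷ = -2.8 + 2·25 = 47.2; e = 47.4 − 47.2 = 0.2
x=30: ŷ = -2.8 + 2·30 = 57.2; e = 58.6 − 57.2 = 1.4
x=35: ŷ = -2.8 + 2·35 = 67.2; e = 68.6 − 67.2 = 1.4
x=40: ŷ = -2.8 + 2·40 = 77.2; e = 76.8 − 77.2 = -0.4
x=45: ŷ = -2.8 + 2·45 = 87.2; e = 85.6 − 87.2 = -1.6
Largest |e| is 2.4 at x = 15, residual -2.4.

e = -2.4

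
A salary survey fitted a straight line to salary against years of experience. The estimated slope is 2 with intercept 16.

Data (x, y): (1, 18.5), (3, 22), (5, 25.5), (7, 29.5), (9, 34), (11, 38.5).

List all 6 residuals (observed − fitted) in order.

x=1: ŷ = 16 + 2·1 = 18; r = 18.5 − 18 = 0.5
x=3: ŷ = 16 + 2·3 = 22; r = 22 − 22 = 0
x=5: ŷ = 16 + 2·5 = 26; r = 25.5 − 26 = -0.5
x=7: ŷ = 16 + 2·7 = 30; r = 29.5 − 30 = -0.5
x=9: ŷ = 16 + 2·9 = 34; r = 34 − 34 = 0
x=11: ŷ = 16 + 2·11 = 38; r = 38.5 − 38 = 0.5

0.5, 0, -0.5, -0.5, 0, 0.5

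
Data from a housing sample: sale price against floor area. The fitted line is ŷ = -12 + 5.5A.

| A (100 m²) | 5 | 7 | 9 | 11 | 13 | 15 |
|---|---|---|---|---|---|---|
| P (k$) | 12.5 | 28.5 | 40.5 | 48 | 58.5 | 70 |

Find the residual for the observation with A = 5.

e = -3

ŷ = -12 + 5.5·5 = 15.5
e = 12.5 − 15.5 = -3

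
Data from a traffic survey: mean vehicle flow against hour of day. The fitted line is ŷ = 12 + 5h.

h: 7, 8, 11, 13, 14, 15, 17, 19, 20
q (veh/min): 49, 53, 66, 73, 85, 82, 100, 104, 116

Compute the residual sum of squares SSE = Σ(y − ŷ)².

SSE = 90

h=7: ŷ = 12 + 5·7 = 47; r = 49 − 47 = 2
h=8: ŷ = 12 + 5·8 = 52; r = 53 − 52 = 1
h=11: ŷ = 12 + 5·11 = 67; r = 66 − 67 = -1
h=13: ŷ = 12 + 5·13 = 77; r = 73 − 77 = -4
h=14: ŷ = 12 + 5·14 = 82; r = 85 − 82 = 3
h=15: ŷ = 12 + 5·15 = 87; r = 82 − 87 = -5
h=17: ŷ = 12 + 5·17 = 97; r = 100 − 97 = 3
h=19: ŷ = 12 + 5·19 = 107; r = 104 − 107 = -3
h=20: ŷ = 12 + 5·20 = 112; r = 116 − 112 = 4
SSE = 4 + 1 + 1 + 16 + 9 + 25 + 9 + 9 + 16 = 90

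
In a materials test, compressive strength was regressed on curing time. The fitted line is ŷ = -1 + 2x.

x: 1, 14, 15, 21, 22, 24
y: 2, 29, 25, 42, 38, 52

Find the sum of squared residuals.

SSE = 72

x=1: ŷ = -1 + 2·1 = 1; e = 2 − 1 = 1
x=14: ŷ = -1 + 2·14 = 27; e = 29 − 27 = 2
x=15: ŷ = -1 + 2·15 = 29; e = 25 − 29 = -4
x=21: ŷ = -1 + 2·21 = 41; e = 42 − 41 = 1
x=22: ŷ = -1 + 2·22 = 43; e = 38 − 43 = -5
x=24: ŷ = -1 + 2·24 = 47; e = 52 − 47 = 5
SSE = 1 + 4 + 16 + 1 + 25 + 25 = 72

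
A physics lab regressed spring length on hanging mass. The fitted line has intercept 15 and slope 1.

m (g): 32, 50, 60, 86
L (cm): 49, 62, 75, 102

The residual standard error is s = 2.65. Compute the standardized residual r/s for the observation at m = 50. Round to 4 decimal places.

ŷ = 15 + 50 = 65
r = 62 − 65 = -3
r/s = -3 / 2.65 = -1.1321

-1.1321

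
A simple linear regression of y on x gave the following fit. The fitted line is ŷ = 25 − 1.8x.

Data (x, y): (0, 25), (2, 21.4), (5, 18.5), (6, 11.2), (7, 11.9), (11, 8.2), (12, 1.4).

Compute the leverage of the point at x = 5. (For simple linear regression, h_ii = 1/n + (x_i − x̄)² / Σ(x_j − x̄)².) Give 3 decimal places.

h = 0.154

x̄ = (0 + 2 + 5 + 6 + 7 + 11 + 12)/7 = 6.14286
Σ(x − x̄)² = 37.7347 + 17.1633 + 1.30612 + 0.0204082 + 0.734694 + 23.5918 + 34.3061 = 114.857
h = 1/7 + (-1.14286)²/114.857 = 0.142857 + 0.0113717 = 0.154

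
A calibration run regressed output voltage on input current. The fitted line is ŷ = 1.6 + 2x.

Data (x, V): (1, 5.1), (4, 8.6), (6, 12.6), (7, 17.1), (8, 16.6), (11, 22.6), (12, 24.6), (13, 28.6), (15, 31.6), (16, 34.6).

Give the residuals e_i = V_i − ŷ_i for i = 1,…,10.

x=1: ŷ = 1.6 + 2·1 = 3.6; e = 5.1 − 3.6 = 1.5
x=4: ŷ = 1.6 + 2·4 = 9.6; e = 8.6 − 9.6 = -1
x=6: ŷ = 1.6 + 2·6 = 13.6; e = 12.6 − 13.6 = -1
x=7: ŷ = 1.6 + 2·7 = 15.6; e = 17.1 − 15.6 = 1.5
x=8: ŷ = 1.6 + 2·8 = 17.6; e = 16.6 − 17.6 = -1
x=11: ŷ = 1.6 + 2·11 = 23.6; e = 22.6 − 23.6 = -1
x=12: ŷ = 1.6 + 2·12 = 25.6; e = 24.6 − 25.6 = -1
x=13: ŷ = 1.6 + 2·13 = 27.6; e = 28.6 − 27.6 = 1
x=15: ŷ = 1.6 + 2·15 = 31.6; e = 31.6 − 31.6 = 0
x=16: ŷ = 1.6 + 2·16 = 33.6; e = 34.6 − 33.6 = 1

1.5, -1, -1, 1.5, -1, -1, -1, 1, 0, 1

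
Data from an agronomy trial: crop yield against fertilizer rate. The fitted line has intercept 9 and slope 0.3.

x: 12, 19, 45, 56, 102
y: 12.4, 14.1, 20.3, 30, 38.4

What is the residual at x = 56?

r = 4.2

ŷ = 9 + 0.3·56 = 25.8
r = 30 − 25.8 = 4.2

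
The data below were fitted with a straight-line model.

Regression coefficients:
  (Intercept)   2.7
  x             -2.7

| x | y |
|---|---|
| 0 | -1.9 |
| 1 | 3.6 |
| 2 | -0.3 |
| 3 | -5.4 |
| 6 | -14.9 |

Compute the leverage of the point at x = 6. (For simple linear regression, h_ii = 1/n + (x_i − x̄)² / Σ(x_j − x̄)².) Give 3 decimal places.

x̄ = (0 + 1 + 2 + 3 + 6)/5 = 2.4
Σ(x − x̄)² = 5.76 + 1.96 + 0.16 + 0.36 + 12.96 = 21.2
h = 1/5 + (3.6)²/21.2 = 0.2 + 0.611321 = 0.811

h = 0.811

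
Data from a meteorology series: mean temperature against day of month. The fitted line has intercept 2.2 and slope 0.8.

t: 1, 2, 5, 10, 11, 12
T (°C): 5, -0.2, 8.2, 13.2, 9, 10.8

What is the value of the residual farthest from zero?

r = -4

t=1: T̂ = 2.2 + 0.8·1 = 3; r = 5 − 3 = 2
t=2: T̂ = 2.2 + 0.8·2 = 3.8; r = -0.2 − 3.8 = -4
t=5: T̂ = 2.2 + 0.8·5 = 6.2; r = 8.2 − 6.2 = 2
t=10: T̂ = 2.2 + 0.8·10 = 10.2; r = 13.2 − 10.2 = 3
t=11: T̂ = 2.2 + 0.8·11 = 11; r = 9 − 11 = -2
t=12: T̂ = 2.2 + 0.8·12 = 11.8; r = 10.8 − 11.8 = -1
Largest |r| is 4 at t = 2, residual -4.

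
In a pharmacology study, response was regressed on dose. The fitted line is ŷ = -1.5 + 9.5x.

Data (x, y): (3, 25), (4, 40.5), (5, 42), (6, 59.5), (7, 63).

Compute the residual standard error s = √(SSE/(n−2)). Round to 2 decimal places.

s = 4.32

x=3: ŷ = -1.5 + 9.5·3 = 27; e = 25 − 27 = -2
x=4: ŷ = -1.5 + 9.5·4 = 36.5; e = 40.5 − 36.5 = 4
x=5: ŷ = -1.5 + 9.5·5 = 46; e = 42 − 46 = -4
x=6: ŷ = -1.5 + 9.5·6 = 55.5; e = 59.5 − 55.5 = 4
x=7: ŷ = -1.5 + 9.5·7 = 65; e = 63 − 65 = -2
SSE = 4 + 16 + 16 + 16 + 4 = 56
s = √(56/3) = √18.6667 ≈ 4.32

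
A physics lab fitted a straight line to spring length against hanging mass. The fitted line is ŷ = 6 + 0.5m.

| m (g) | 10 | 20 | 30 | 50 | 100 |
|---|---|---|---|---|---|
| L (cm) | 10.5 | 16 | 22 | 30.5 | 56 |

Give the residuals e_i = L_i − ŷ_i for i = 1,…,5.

-0.5, 0, 1, -0.5, 0

m=10: ŷ = 6 + 0.5·10 = 11; e = 10.5 − 11 = -0.5
m=20: ŷ = 6 + 0.5·20 = 16; e = 16 − 16 = 0
m=30: ŷ = 6 + 0.5·30 = 21; e = 22 − 21 = 1
m=50: ŷ = 6 + 0.5·50 = 31; e = 30.5 − 31 = -0.5
m=100: ŷ = 6 + 0.5·100 = 56; e = 56 − 56 = 0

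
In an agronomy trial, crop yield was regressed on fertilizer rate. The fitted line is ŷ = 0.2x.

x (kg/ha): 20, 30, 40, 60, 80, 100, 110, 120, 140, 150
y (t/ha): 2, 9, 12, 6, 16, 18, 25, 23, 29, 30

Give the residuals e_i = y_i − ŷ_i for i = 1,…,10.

-2, 3, 4, -6, 0, -2, 3, -1, 1, 0

x=20: ŷ = 0.2·20 = 4; e = 2 − 4 = -2
x=30: ŷ = 0.2·30 = 6; e = 9 − 6 = 3
x=40: ŷ = 0.2·40 = 8; e = 12 − 8 = 4
x=60: ŷ = 0.2·60 = 12; e = 6 − 12 = -6
x=80: ŷ = 0.2·80 = 16; e = 16 − 16 = 0
x=100: ŷ = 0.2·100 = 20; e = 18 − 20 = -2
x=110: ŷ = 0.2·110 = 22; e = 25 − 22 = 3
x=120: ŷ = 0.2·120 = 24; e = 23 − 24 = -1
x=140: ŷ = 0.2·140 = 28; e = 29 − 28 = 1
x=150: ŷ = 0.2·150 = 30; e = 30 − 30 = 0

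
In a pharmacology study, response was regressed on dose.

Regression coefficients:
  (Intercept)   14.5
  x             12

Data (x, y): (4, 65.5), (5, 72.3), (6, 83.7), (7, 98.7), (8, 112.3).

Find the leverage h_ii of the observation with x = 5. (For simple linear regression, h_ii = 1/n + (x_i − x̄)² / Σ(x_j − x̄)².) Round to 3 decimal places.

x̄ = (4 + 5 + 6 + 7 + 8)/5 = 6
Σ(x − x̄)² = 4 + 1 + 0 + 1 + 4 = 10
h = 1/5 + (-1)²/10 = 0.2 + 0.1 = 0.300

h = 0.300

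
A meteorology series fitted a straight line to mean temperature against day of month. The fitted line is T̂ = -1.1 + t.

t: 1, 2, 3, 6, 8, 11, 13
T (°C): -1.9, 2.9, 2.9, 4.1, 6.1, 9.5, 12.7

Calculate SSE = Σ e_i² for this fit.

t=1: T̂ = -1.1 + 1 = -0.1; e = -1.9 − (-0.1) = -1.8
t=2: T̂ = -1.1 + 2 = 0.9; e = 2.9 − 0.9 = 2
t=3: T̂ = -1.1 + 3 = 1.9; e = 2.9 − 1.9 = 1
t=6: T̂ = -1.1 + 6 = 4.9; e = 4.1 − 4.9 = -0.8
t=8: T̂ = -1.1 + 8 = 6.9; e = 6.1 − 6.9 = -0.8
t=11: T̂ = -1.1 + 11 = 9.9; e = 9.5 − 9.9 = -0.4
t=13: T̂ = -1.1 + 13 = 11.9; e = 12.7 − 11.9 = 0.8
SSE = 3.24 + 4 + 1 + 0.64 + 0.64 + 0.16 + 0.64 = 10.32

SSE = 10.32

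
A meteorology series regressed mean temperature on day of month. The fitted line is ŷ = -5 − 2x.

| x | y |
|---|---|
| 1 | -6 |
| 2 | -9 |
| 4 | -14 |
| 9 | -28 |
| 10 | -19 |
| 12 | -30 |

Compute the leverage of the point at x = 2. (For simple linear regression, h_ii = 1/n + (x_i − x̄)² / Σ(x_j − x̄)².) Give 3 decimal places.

x̄ = (1 + 2 + 4 + 9 + 10 + 12)/6 = 6.33333
Σ(x − x̄)² = 28.4444 + 18.7778 + 5.44444 + 7.11111 + 13.4444 + 32.1111 = 105.333
h = 1/6 + (-4.33333)²/105.333 = 0.166667 + 0.17827 = 0.345

h = 0.345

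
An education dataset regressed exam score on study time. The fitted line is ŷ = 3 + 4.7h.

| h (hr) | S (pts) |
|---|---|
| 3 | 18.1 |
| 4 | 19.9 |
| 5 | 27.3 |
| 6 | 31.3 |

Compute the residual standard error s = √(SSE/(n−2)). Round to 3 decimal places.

h=3: ŷ = 3 + 4.7·3 = 17.1; r = 18.1 − 17.1 = 1
h=4: ŷ = 3 + 4.7·4 = 21.8; r = 19.9 − 21.8 = -1.9
h=5: ŷ = 3 + 4.7·5 = 26.5; r = 27.3 − 26.5 = 0.8
h=6: ŷ = 3 + 4.7·6 = 31.2; r = 31.3 − 31.2 = 0.1
SSE = 1 + 3.61 + 0.64 + 0.01 = 5.26
s = √(5.26/2) = √2.63 ≈ 1.622

s = 1.622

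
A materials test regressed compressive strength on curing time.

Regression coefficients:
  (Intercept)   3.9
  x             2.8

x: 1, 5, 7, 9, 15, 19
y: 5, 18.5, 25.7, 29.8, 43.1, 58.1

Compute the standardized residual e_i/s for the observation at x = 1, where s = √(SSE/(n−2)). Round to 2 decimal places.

-0.81

x=1: ŷ = 3.9 + 2.8·1 = 6.7; e = 5 − 6.7 = -1.7
x=5: ŷ = 3.9 + 2.8·5 = 17.9; e = 18.5 − 17.9 = 0.6
x=7: ŷ = 3.9 + 2.8·7 = 23.5; e = 25.7 − 23.5 = 2.2
x=9: ŷ = 3.9 + 2.8·9 = 29.1; e = 29.8 − 29.1 = 0.7
x=15: ŷ = 3.9 + 2.8·15 = 45.9; e = 43.1 − 45.9 = -2.8
x=19: ŷ = 3.9 + 2.8·19 = 57.1; e = 58.1 − 57.1 = 1
SSE = 2.89 + 0.36 + 4.84 + 0.49 + 7.84 + 1 = 17.42
s = √(17.42/4) = 2.08686
e/s = -1.7 / 2.08686 = -0.81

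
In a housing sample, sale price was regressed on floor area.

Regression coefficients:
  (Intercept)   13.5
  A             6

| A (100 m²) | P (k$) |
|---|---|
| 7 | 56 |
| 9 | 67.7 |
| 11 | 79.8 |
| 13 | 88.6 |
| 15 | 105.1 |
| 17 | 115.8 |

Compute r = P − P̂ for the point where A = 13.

P̂ = 13.5 + 6·13 = 91.5
r = 88.6 − 91.5 = -2.9

r = -2.9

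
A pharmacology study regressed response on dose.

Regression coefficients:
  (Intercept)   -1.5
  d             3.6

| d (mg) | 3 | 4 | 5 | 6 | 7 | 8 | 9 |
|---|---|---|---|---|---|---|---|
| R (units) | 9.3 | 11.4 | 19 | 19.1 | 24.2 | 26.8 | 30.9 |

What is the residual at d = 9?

ŷ = -1.5 + 3.6·9 = 30.9
e = 30.9 − 30.9 = 0

e = 0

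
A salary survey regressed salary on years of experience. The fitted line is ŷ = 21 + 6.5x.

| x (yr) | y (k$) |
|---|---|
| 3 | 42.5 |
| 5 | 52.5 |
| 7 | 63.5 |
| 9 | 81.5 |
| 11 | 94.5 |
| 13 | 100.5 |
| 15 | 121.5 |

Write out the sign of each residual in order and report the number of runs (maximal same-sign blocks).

5 runs

x=3: ŷ = 21 + 6.5·3 = 40.5; e = 42.5 − 40.5 = 2
x=5: ŷ = 21 + 6.5·5 = 53.5; e = 52.5 − 53.5 = -1
x=7: ŷ = 21 + 6.5·7 = 66.5; e = 63.5 − 66.5 = -3
x=9: ŷ = 21 + 6.5·9 = 79.5; e = 81.5 − 79.5 = 2
x=11: ŷ = 21 + 6.5·11 = 92.5; e = 94.5 − 92.5 = 2
x=13: ŷ = 21 + 6.5·13 = 105.5; e = 100.5 − 105.5 = -5
x=15: ŷ = 21 + 6.5·15 = 118.5; e = 121.5 − 118.5 = 3
Signs: + − − + + − +
Runs: +×1, −×2, +×2, −×1, +×1 → 5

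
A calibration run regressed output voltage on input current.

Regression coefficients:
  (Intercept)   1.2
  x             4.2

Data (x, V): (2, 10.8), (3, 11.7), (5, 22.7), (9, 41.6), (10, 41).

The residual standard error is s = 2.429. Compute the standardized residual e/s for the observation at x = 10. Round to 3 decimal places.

-0.906

ŷ = 1.2 + 4.2·10 = 43.2
e = 41 − 43.2 = -2.2
e/s = -2.2 / 2.429 = -0.906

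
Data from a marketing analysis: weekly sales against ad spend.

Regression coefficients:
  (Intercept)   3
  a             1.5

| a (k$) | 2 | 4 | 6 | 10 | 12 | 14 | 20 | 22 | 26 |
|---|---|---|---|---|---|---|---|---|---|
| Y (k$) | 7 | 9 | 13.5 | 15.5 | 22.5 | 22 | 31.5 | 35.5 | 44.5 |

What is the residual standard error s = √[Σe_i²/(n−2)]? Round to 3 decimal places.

a=2: Ŷ = 3 + 1.5·2 = 6; e = 7 − 6 = 1
a=4: Ŷ = 3 + 1.5·4 = 9; e = 9 − 9 = 0
a=6: Ŷ = 3 + 1.5·6 = 12; e = 13.5 − 12 = 1.5
a=10: Ŷ = 3 + 1.5·10 = 18; e = 15.5 − 18 = -2.5
a=12: Ŷ = 3 + 1.5·12 = 21; e = 22.5 − 21 = 1.5
a=14: Ŷ = 3 + 1.5·14 = 24; e = 22 − 24 = -2
a=20: Ŷ = 3 + 1.5·20 = 33; e = 31.5 − 33 = -1.5
a=22: Ŷ = 3 + 1.5·22 = 36; e = 35.5 − 36 = -0.5
a=26: Ŷ = 3 + 1.5·26 = 42; e = 44.5 − 42 = 2.5
SSE = 1 + 0 + 2.25 + 6.25 + 2.25 + 4 + 2.25 + 0.25 + 6.25 = 24.5
s = √(24.5/7) = √3.5 ≈ 1.871

s = 1.871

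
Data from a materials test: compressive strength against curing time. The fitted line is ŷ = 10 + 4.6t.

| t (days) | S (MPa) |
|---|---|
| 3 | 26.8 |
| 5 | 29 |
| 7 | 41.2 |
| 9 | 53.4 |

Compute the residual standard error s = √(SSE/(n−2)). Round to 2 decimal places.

s = 3.87

t=3: ŷ = 10 + 4.6·3 = 23.8; e = 26.8 − 23.8 = 3
t=5: ŷ = 10 + 4.6·5 = 33; e = 29 − 33 = -4
t=7: ŷ = 10 + 4.6·7 = 42.2; e = 41.2 − 42.2 = -1
t=9: ŷ = 10 + 4.6·9 = 51.4; e = 53.4 − 51.4 = 2
SSE = 9 + 16 + 1 + 4 = 30
s = √(30/2) = √15 ≈ 3.87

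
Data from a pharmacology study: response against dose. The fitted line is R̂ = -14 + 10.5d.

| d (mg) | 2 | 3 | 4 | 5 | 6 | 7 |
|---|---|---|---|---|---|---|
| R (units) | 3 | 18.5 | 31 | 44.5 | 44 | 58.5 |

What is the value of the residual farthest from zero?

e = 6

d=2: R̂ = -14 + 10.5·2 = 7; e = 3 − 7 = -4
d=3: R̂ = -14 + 10.5·3 = 17.5; e = 18.5 − 17.5 = 1
d=4: R̂ = -14 + 10.5·4 = 28; e = 31 − 28 = 3
d=5: R̂ = -14 + 10.5·5 = 38.5; e = 44.5 − 38.5 = 6
d=6: R̂ = -14 + 10.5·6 = 49; e = 44 − 49 = -5
d=7: R̂ = -14 + 10.5·7 = 59.5; e = 58.5 − 59.5 = -1
Largest |e| is 6 at d = 5, residual 6.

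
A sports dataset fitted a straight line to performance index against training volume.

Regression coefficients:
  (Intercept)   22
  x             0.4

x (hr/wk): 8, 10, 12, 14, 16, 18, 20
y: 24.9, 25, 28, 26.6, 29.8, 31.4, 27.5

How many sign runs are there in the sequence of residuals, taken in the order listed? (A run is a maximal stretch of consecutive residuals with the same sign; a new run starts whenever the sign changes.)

5 runs

x=8: ŷ = 22 + 0.4·8 = 25.2; r = 24.9 − 25.2 = -0.3
x=10: ŷ = 22 + 0.4·10 = 26; r = 25 − 26 = -1
x=12: ŷ = 22 + 0.4·12 = 26.8; r = 28 − 26.8 = 1.2
x=14: ŷ = 22 + 0.4·14 = 27.6; r = 26.6 − 27.6 = -1
x=16: ŷ = 22 + 0.4·16 = 28.4; r = 29.8 − 28.4 = 1.4
x=18: ŷ = 22 + 0.4·18 = 29.2; r = 31.4 − 29.2 = 2.2
x=20: ŷ = 22 + 0.4·20 = 30; r = 27.5 − 30 = -2.5
Signs: − − + − + + −
Runs: −×2, +×1, −×1, +×2, −×1 → 5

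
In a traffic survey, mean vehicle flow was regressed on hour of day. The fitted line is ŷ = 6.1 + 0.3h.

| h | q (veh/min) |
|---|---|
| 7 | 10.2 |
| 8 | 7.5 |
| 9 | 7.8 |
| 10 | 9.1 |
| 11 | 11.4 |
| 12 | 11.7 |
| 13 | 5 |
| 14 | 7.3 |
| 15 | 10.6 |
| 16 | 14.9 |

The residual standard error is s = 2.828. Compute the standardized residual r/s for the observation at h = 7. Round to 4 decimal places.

ŷ = 6.1 + 0.3·7 = 8.2
r = 10.2 − 8.2 = 2
r/s = 2 / 2.828 = 0.7072

0.7072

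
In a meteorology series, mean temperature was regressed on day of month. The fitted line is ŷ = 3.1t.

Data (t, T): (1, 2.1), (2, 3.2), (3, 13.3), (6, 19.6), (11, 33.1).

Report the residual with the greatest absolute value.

t=1: ŷ = 3.1·1 = 3.1; e = 2.1 − 3.1 = -1
t=2: ŷ = 3.1·2 = 6.2; e = 3.2 − 6.2 = -3
t=3: ŷ = 3.1·3 = 9.3; e = 13.3 − 9.3 = 4
t=6: ŷ = 3.1·6 = 18.6; e = 19.6 − 18.6 = 1
t=11: ŷ = 3.1·11 = 34.1; e = 33.1 − 34.1 = -1
Largest |e| is 4 at t = 3, residual 4.

e = 4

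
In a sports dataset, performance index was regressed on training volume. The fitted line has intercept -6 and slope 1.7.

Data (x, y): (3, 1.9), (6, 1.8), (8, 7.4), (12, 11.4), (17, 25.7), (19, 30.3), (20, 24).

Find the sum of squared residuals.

SSE = 62.48

x=3: ŷ = -6 + 1.7·3 = -0.9; r = 1.9 − (-0.9) = 2.8
x=6: ŷ = -6 + 1.7·6 = 4.2; r = 1.8 − 4.2 = -2.4
x=8: ŷ = -6 + 1.7·8 = 7.6; r = 7.4 − 7.6 = -0.2
x=12: ŷ = -6 + 1.7·12 = 14.4; r = 11.4 − 14.4 = -3
x=17: ŷ = -6 + 1.7·17 = 22.9; r = 25.7 − 22.9 = 2.8
x=19: ŷ = -6 + 1.7·19 = 26.3; r = 30.3 − 26.3 = 4
x=20: ŷ = -6 + 1.7·20 = 28; r = 24 − 28 = -4
SSE = 7.84 + 5.76 + 0.04 + 9 + 7.84 + 16 + 16 = 62.48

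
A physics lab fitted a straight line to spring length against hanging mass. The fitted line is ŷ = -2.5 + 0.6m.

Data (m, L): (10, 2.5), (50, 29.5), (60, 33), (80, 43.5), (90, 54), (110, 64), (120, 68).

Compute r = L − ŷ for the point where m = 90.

r = 2.5

ŷ = -2.5 + 0.6·90 = 51.5
r = 54 − 51.5 = 2.5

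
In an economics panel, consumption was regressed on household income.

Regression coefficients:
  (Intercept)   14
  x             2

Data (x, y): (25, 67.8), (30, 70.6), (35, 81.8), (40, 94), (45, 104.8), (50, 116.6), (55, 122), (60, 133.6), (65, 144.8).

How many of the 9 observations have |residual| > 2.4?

3

x=25: ŷ = 14 + 2·25 = 64; r = 67.8 − 64 = 3.8
x=30: ŷ = 14 + 2·30 = 74; r = 70.6 − 74 = -3.4
x=35: ŷ = 14 + 2·35 = 84; r = 81.8 − 84 = -2.2
x=40: ŷ = 14 + 2·40 = 94; r = 94 − 94 = 0
x=45: ŷ = 14 + 2·45 = 104; r = 104.8 − 104 = 0.8
x=50: ŷ = 14 + 2·50 = 114; r = 116.6 − 114 = 2.6
x=55: ŷ = 14 + 2·55 = 124; r = 122 − 124 = -2
x=60: ŷ = 14 + 2·60 = 134; r = 133.6 − 134 = -0.4
x=65: ŷ = 14 + 2·65 = 144; r = 144.8 − 144 = 0.8
|r| > 2.4: x=25 (|r|=3.8), x=30 (|r|=3.4), x=50 (|r|=2.6) → 3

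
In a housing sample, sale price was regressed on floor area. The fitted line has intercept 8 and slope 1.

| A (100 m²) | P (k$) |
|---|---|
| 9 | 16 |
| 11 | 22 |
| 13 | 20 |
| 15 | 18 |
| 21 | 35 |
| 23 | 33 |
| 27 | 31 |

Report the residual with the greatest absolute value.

e = 6

A=9: ŷ = 8 + 9 = 17; e = 16 − 17 = -1
A=11: ŷ = 8 + 11 = 19; e = 22 − 19 = 3
A=13: ŷ = 8 + 13 = 21; e = 20 − 21 = -1
A=15: ŷ = 8 + 15 = 23; e = 18 − 23 = -5
A=21: ŷ = 8 + 21 = 29; e = 35 − 29 = 6
A=23: ŷ = 8 + 23 = 31; e = 33 − 31 = 2
A=27: ŷ = 8 + 27 = 35; e = 31 − 35 = -4
Largest |e| is 6 at A = 21, residual 6.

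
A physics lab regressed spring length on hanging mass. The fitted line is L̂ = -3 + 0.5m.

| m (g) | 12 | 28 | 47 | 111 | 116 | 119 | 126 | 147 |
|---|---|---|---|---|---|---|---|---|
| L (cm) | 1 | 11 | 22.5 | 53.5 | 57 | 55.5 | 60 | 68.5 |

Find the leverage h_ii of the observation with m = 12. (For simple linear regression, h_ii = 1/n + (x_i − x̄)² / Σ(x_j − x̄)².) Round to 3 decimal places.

m̄ = (12 + 28 + 47 + 111 + 116 + 119 + 126 + 147)/8 = 88.25
Σ(m − m̄)² = 5814.06 + 3630.06 + 1701.56 + 517.562 + 770.062 + 945.562 + 1425.06 + 3451.56 = 18255.5
h = 1/8 + (-76.25)²/18255.5 = 0.125 + 0.318483 = 0.443

h = 0.443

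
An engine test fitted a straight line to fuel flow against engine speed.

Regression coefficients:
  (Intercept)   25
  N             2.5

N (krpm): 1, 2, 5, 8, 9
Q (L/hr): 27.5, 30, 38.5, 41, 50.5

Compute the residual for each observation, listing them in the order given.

N=1: ŷ = 25 + 2.5·1 = 27.5; r = 27.5 − 27.5 = 0
N=2: ŷ = 25 + 2.5·2 = 30; r = 30 − 30 = 0
N=5: ŷ = 25 + 2.5·5 = 37.5; r = 38.5 − 37.5 = 1
N=8: ŷ = 25 + 2.5·8 = 45; r = 41 − 45 = -4
N=9: ŷ = 25 + 2.5·9 = 47.5; r = 50.5 − 47.5 = 3

0, 0, 1, -4, 3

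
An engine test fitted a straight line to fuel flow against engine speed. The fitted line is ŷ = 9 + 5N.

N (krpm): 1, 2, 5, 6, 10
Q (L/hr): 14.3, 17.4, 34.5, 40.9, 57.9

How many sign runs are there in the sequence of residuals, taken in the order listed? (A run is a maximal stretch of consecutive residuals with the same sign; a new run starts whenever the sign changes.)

4 runs

N=1: ŷ = 9 + 5·1 = 14; r = 14.3 − 14 = 0.3
N=2: ŷ = 9 + 5·2 = 19; r = 17.4 − 19 = -1.6
N=5: ŷ = 9 + 5·5 = 34; r = 34.5 − 34 = 0.5
N=6: ŷ = 9 + 5·6 = 39; r = 40.9 − 39 = 1.9
N=10: ŷ = 9 + 5·10 = 59; r = 57.9 − 59 = -1.1
Signs: + − + + −
Runs: +×1, −×1, +×2, −×1 → 4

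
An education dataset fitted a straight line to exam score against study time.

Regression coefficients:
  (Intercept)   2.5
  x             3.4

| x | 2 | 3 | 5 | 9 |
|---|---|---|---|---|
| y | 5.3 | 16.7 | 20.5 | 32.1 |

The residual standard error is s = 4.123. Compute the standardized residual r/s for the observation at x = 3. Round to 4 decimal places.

ŷ = 2.5 + 3.4·3 = 12.7
r = 16.7 − 12.7 = 4
r/s = 4 / 4.123 = 0.9702

0.9702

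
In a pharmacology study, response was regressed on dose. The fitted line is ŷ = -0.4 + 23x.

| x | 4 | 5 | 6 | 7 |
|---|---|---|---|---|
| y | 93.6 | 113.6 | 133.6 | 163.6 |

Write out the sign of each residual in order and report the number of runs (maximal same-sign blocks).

3 runs

x=4: ŷ = -0.4 + 23·4 = 91.6; r = 93.6 − 91.6 = 2
x=5: ŷ = -0.4 + 23·5 = 114.6; r = 113.6 − 114.6 = -1
x=6: ŷ = -0.4 + 23·6 = 137.6; r = 133.6 − 137.6 = -4
x=7: ŷ = -0.4 + 23·7 = 160.6; r = 163.6 − 160.6 = 3
Signs: + − − +
Runs: +×1, −×2, +×1 → 3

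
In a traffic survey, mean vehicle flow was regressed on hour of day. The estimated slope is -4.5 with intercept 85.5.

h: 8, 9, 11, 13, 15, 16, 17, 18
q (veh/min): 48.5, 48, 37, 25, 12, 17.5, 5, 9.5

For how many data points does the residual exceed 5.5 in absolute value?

h=8: q̂ = 85.5 − 4.5·8 = 49.5; e = 48.5 − 49.5 = -1
h=9: q̂ = 85.5 − 4.5·9 = 45; e = 48 − 45 = 3
h=11: q̂ = 85.5 − 4.5·11 = 36; e = 37 − 36 = 1
h=13: q̂ = 85.5 − 4.5·13 = 27; e = 25 − 27 = -2
h=15: q̂ = 85.5 − 4.5·15 = 18; e = 12 − 18 = -6
h=16: q̂ = 85.5 − 4.5·16 = 13.5; e = 17.5 − 13.5 = 4
h=17: q̂ = 85.5 − 4.5·17 = 9; e = 5 − 9 = -4
h=18: q̂ = 85.5 − 4.5·18 = 4.5; e = 9.5 − 4.5 = 5
|e| > 5.5: h=15 (|e|=6) → 1

1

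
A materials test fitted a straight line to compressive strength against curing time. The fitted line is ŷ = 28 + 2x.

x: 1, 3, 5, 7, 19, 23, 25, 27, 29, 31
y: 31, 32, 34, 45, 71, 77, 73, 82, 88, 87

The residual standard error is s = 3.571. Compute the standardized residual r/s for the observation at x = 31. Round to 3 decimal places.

-0.840

ŷ = 28 + 2·31 = 90
r = 87 − 90 = -3
r/s = -3 / 3.571 = -0.840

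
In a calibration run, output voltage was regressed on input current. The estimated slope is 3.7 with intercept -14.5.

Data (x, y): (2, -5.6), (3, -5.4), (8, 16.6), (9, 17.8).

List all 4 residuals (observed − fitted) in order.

x=2: ŷ = -14.5 + 3.7·2 = -7.1; e = -5.6 − (-7.1) = 1.5
x=3: ŷ = -14.5 + 3.7·3 = -3.4; e = -5.4 − (-3.4) = -2
x=8: ŷ = -14.5 + 3.7·8 = 15.1; e = 16.6 − 15.1 = 1.5
x=9: ŷ = -14.5 + 3.7·9 = 18.8; e = 17.8 − 18.8 = -1

1.5, -2, 1.5, -1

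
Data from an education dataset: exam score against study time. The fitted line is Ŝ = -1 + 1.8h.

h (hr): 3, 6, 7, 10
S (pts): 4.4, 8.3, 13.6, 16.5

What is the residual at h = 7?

Ŝ = -1 + 1.8·7 = 11.6
e = 13.6 − 11.6 = 2

e = 2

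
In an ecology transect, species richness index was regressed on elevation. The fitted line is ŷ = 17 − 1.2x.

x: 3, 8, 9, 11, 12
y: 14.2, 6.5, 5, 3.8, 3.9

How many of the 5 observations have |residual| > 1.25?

x=3: ŷ = 17 − 1.2·3 = 13.4; e = 14.2 − 13.4 = 0.8
x=8: ŷ = 17 − 1.2·8 = 7.4; e = 6.5 − 7.4 = -0.9
x=9: ŷ = 17 − 1.2·9 = 6.2; e = 5 − 6.2 = -1.2
x=11: ŷ = 17 − 1.2·11 = 3.8; e = 3.8 − 3.8 = 0
x=12: ŷ = 17 − 1.2·12 = 2.6; e = 3.9 − 2.6 = 1.3
|e| > 1.25: x=12 (|e|=1.3) → 1

1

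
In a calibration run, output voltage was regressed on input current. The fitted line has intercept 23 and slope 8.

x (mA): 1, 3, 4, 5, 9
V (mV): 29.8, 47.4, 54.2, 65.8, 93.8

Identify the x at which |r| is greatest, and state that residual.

x = 5, r = 2.8

x=1: V̂ = 23 + 8·1 = 31; r = 29.8 − 31 = -1.2
x=3: V̂ = 23 + 8·3 = 47; r = 47.4 − 47 = 0.4
x=4: V̂ = 23 + 8·4 = 55; r = 54.2 − 55 = -0.8
x=5: V̂ = 23 + 8·5 = 63; r = 65.8 − 63 = 2.8
x=9: V̂ = 23 + 8·9 = 95; r = 93.8 − 95 = -1.2
Largest |r| is 2.8 at x = 5, residual 2.8.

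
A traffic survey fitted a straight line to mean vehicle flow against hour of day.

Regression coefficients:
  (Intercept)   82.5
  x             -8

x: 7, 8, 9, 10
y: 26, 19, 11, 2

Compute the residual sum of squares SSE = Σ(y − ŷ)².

SSE = 1

x=7: ŷ = 82.5 − 8·7 = 26.5; e = 26 − 26.5 = -0.5
x=8: ŷ = 82.5 − 8·8 = 18.5; e = 19 − 18.5 = 0.5
x=9: ŷ = 82.5 − 8·9 = 10.5; e = 11 − 10.5 = 0.5
x=10: ŷ = 82.5 − 8·10 = 2.5; e = 2 − 2.5 = -0.5
SSE = 0.25 + 0.25 + 0.25 + 0.25 = 1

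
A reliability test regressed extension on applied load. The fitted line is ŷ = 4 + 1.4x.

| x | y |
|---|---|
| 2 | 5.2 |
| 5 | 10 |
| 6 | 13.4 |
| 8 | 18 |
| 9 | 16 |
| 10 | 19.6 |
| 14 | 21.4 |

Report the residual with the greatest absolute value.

e = 2.8

x=2: ŷ = 4 + 1.4·2 = 6.8; e = 5.2 − 6.8 = -1.6
x=5: ŷ = 4 + 1.4·5 = 11; e = 10 − 11 = -1
x=6: ŷ = 4 + 1.4·6 = 12.4; e = 13.4 − 12.4 = 1
x=8: ŷ = 4 + 1.4·8 = 15.2; e = 18 − 15.2 = 2.8
x=9: ŷ = 4 + 1.4·9 = 16.6; e = 16 − 16.6 = -0.6
x=10: ŷ = 4 + 1.4·10 = 18; e = 19.6 − 18 = 1.6
x=14: ŷ = 4 + 1.4·14 = 23.6; e = 21.4 − 23.6 = -2.2
Largest |e| is 2.8 at x = 8, residual 2.8.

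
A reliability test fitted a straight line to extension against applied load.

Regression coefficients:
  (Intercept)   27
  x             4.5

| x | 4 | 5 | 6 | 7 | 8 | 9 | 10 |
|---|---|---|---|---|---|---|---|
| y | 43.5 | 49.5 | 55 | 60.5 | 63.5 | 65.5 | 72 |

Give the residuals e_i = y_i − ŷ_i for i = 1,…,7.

-1.5, 0, 1, 2, 0.5, -2, 0

x=4: ŷ = 27 + 4.5·4 = 45; e = 43.5 − 45 = -1.5
x=5: ŷ = 27 + 4.5·5 = 49.5; e = 49.5 − 49.5 = 0
x=6: ŷ = 27 + 4.5·6 = 54; e = 55 − 54 = 1
x=7: ŷ = 27 + 4.5·7 = 58.5; e = 60.5 − 58.5 = 2
x=8: ŷ = 27 + 4.5·8 = 63; e = 63.5 − 63 = 0.5
x=9: ŷ = 27 + 4.5·9 = 67.5; e = 65.5 − 67.5 = -2
x=10: ŷ = 27 + 4.5·10 = 72; e = 72 − 72 = 0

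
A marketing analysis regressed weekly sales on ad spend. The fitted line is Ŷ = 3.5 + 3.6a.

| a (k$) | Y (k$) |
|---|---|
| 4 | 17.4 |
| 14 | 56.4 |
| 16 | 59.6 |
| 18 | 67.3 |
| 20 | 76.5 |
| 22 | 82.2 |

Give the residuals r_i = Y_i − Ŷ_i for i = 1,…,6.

-0.5, 2.5, -1.5, -1, 1, -0.5

a=4: Ŷ = 3.5 + 3.6·4 = 17.9; r = 17.4 − 17.9 = -0.5
a=14: Ŷ = 3.5 + 3.6·14 = 53.9; r = 56.4 − 53.9 = 2.5
a=16: Ŷ = 3.5 + 3.6·16 = 61.1; r = 59.6 − 61.1 = -1.5
a=18: Ŷ = 3.5 + 3.6·18 = 68.3; r = 67.3 − 68.3 = -1
a=20: Ŷ = 3.5 + 3.6·20 = 75.5; r = 76.5 − 75.5 = 1
a=22: Ŷ = 3.5 + 3.6·22 = 82.7; r = 82.2 − 82.7 = -0.5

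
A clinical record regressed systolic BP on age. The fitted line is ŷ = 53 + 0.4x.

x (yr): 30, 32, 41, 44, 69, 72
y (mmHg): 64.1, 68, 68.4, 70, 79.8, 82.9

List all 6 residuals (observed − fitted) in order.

-0.9, 2.2, -1, -0.6, -0.8, 1.1

x=30: ŷ = 53 + 0.4·30 = 65; e = 64.1 − 65 = -0.9
x=32: ŷ = 53 + 0.4·32 = 65.8; e = 68 − 65.8 = 2.2
x=41: ŷ = 53 + 0.4·41 = 69.4; e = 68.4 − 69.4 = -1
x=44: ŷ = 53 + 0.4·44 = 70.6; e = 70 − 70.6 = -0.6
x=69: ŷ = 53 + 0.4·69 = 80.6; e = 79.8 − 80.6 = -0.8
x=72: ŷ = 53 + 0.4·72 = 81.8; e = 82.9 − 81.8 = 1.1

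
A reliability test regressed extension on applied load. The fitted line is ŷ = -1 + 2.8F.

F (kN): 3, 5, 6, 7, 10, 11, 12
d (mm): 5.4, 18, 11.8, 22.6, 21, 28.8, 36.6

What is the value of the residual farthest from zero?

r = -6

F=3: ŷ = -1 + 2.8·3 = 7.4; r = 5.4 − 7.4 = -2
F=5: ŷ = -1 + 2.8·5 = 13; r = 18 − 13 = 5
F=6: ŷ = -1 + 2.8·6 = 15.8; r = 11.8 − 15.8 = -4
F=7: ŷ = -1 + 2.8·7 = 18.6; r = 22.6 − 18.6 = 4
F=10: ŷ = -1 + 2.8·10 = 27; r = 21 − 27 = -6
F=11: ŷ = -1 + 2.8·11 = 29.8; r = 28.8 − 29.8 = -1
F=12: ŷ = -1 + 2.8·12 = 32.6; r = 36.6 − 32.6 = 4
Largest |r| is 6 at F = 10, residual -6.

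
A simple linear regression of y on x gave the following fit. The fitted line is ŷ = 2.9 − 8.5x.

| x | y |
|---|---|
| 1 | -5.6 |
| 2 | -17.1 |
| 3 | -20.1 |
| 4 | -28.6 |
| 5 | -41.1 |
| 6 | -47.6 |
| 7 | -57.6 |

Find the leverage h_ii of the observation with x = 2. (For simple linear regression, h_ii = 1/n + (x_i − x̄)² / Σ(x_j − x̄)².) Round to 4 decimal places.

h = 0.2857

x̄ = (1 + 2 + 3 + 4 + 5 + 6 + 7)/7 = 4
Σ(x − x̄)² = 9 + 4 + 1 + 0 + 1 + 4 + 9 = 28
h = 1/7 + (-2)²/28 = 0.142857 + 0.142857 = 0.2857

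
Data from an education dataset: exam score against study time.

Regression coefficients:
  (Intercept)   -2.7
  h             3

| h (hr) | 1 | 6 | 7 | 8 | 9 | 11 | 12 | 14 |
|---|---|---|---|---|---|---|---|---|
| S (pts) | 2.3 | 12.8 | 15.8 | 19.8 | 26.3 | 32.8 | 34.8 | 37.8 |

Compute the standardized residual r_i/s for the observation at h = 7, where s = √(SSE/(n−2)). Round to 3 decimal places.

h=1: Ŝ = -2.7 + 3·1 = 0.3; r = 2.3 − 0.3 = 2
h=6: Ŝ = -2.7 + 3·6 = 15.3; r = 12.8 − 15.3 = -2.5
h=7: Ŝ = -2.7 + 3·7 = 18.3; r = 15.8 − 18.3 = -2.5
h=8: Ŝ = -2.7 + 3·8 = 21.3; r = 19.8 − 21.3 = -1.5
h=9: Ŝ = -2.7 + 3·9 = 24.3; r = 26.3 − 24.3 = 2
h=11: Ŝ = -2.7 + 3·11 = 30.3; r = 32.8 − 30.3 = 2.5
h=12: Ŝ = -2.7 + 3·12 = 33.3; r = 34.8 − 33.3 = 1.5
h=14: Ŝ = -2.7 + 3·14 = 39.3; r = 37.8 − 39.3 = -1.5
SSE = 4 + 6.25 + 6.25 + 2.25 + 4 + 6.25 + 2.25 + 2.25 = 33.5
s = √(33.5/6) = 2.36291
r/s = -2.5 / 2.36291 = -1.058

-1.058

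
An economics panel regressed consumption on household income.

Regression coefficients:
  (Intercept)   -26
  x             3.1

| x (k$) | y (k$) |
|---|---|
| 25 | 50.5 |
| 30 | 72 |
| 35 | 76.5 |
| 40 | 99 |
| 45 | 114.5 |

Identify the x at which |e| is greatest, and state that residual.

x = 35, e = -6

x=25: ŷ = -26 + 3.1·25 = 51.5; e = 50.5 − 51.5 = -1
x=30: ŷ = -26 + 3.1·30 = 67; e = 72 − 67 = 5
x=35: ŷ = -26 + 3.1·35 = 82.5; e = 76.5 − 82.5 = -6
x=40: ŷ = -26 + 3.1·40 = 98; e = 99 − 98 = 1
x=45: ŷ = -26 + 3.1·45 = 113.5; e = 114.5 − 113.5 = 1
Largest |e| is 6 at x = 35, residual -6.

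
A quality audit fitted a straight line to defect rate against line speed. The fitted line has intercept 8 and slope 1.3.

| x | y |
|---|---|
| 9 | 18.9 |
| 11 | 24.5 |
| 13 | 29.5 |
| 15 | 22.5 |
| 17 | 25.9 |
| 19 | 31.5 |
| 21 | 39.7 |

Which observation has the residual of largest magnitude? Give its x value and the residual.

x = 15, r = -5

x=9: ŷ = 8 + 1.3·9 = 19.7; r = 18.9 − 19.7 = -0.8
x=11: ŷ = 8 + 1.3·11 = 22.3; r = 24.5 − 22.3 = 2.2
x=13: ŷ = 8 + 1.3·13 = 24.9; r = 29.5 − 24.9 = 4.6
x=15: ŷ = 8 + 1.3·15 = 27.5; r = 22.5 − 27.5 = -5
x=17: ŷ = 8 + 1.3·17 = 30.1; r = 25.9 − 30.1 = -4.2
x=19: ŷ = 8 + 1.3·19 = 32.7; r = 31.5 − 32.7 = -1.2
x=21: ŷ = 8 + 1.3·21 = 35.3; r = 39.7 − 35.3 = 4.4
Largest |r| is 5 at x = 15, residual -5.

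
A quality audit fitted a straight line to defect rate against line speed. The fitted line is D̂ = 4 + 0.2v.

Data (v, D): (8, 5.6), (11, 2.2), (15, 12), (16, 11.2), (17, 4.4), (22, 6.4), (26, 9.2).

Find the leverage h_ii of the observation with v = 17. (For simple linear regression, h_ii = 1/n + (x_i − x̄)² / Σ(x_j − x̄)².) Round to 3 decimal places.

v̄ = (8 + 11 + 15 + 16 + 17 + 22 + 26)/7 = 16.4286
Σ(v − v̄)² = 71.0408 + 29.4694 + 2.04082 + 0.183673 + 0.326531 + 31.0408 + 91.6122 = 225.714
h = 1/7 + (0.571429)²/225.714 = 0.142857 + 0.00144665 = 0.144

h = 0.144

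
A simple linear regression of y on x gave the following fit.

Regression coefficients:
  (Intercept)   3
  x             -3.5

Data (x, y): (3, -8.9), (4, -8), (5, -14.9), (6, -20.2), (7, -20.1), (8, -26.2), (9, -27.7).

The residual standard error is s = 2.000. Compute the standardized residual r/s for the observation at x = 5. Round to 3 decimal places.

-0.200

ŷ = 3 − 3.5·5 = -14.5
r = -14.9 − (-14.5) = -0.4
r/s = -0.4 / 2.000 = -0.200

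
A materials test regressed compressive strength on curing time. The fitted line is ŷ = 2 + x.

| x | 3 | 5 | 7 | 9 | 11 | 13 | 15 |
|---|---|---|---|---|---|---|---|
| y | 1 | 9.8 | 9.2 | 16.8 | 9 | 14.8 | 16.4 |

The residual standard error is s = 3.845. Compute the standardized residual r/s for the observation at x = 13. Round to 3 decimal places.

ŷ = 2 + 13 = 15
r = 14.8 − 15 = -0.2
r/s = -0.2 / 3.845 = -0.052

-0.052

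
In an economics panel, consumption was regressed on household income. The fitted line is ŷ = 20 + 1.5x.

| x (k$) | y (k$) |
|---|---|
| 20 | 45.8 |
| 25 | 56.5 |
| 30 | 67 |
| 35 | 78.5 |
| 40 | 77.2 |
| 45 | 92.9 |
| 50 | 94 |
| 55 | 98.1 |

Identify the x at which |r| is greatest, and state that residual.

x=20: ŷ = 20 + 1.5·20 = 50; r = 45.8 − 50 = -4.2
x=25: ŷ = 20 + 1.5·25 = 57.5; r = 56.5 − 57.5 = -1
x=30: ŷ = 20 + 1.5·30 = 65; r = 67 − 65 = 2
x=35: ŷ = 20 + 1.5·35 = 72.5; r = 78.5 − 72.5 = 6
x=40: ŷ = 20 + 1.5·40 = 80; r = 77.2 − 80 = -2.8
x=45: ŷ = 20 + 1.5·45 = 87.5; r = 92.9 − 87.5 = 5.4
x=50: ŷ = 20 + 1.5·50 = 95; r = 94 − 95 = -1
x=55: ŷ = 20 + 1.5·55 = 102.5; r = 98.1 − 102.5 = -4.4
Largest |r| is 6 at x = 35, residual 6.

x = 35, r = 6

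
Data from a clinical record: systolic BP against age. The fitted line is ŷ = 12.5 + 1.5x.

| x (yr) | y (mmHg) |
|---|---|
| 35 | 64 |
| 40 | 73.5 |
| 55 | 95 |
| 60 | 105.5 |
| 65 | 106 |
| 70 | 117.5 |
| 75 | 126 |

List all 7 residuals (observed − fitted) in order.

x=35: ŷ = 12.5 + 1.5·35 = 65; e = 64 − 65 = -1
x=40: ŷ = 12.5 + 1.5·40 = 72.5; e = 73.5 − 72.5 = 1
x=55: ŷ = 12.5 + 1.5·55 = 95; e = 95 − 95 = 0
x=60: ŷ = 12.5 + 1.5·60 = 102.5; e = 105.5 − 102.5 = 3
x=65: ŷ = 12.5 + 1.5·65 = 110; e = 106 − 110 = -4
x=70: ŷ = 12.5 + 1.5·70 = 117.5; e = 117.5 − 117.5 = 0
x=75: ŷ = 12.5 + 1.5·75 = 125; e = 126 − 125 = 1

-1, 1, 0, 3, -4, 0, 1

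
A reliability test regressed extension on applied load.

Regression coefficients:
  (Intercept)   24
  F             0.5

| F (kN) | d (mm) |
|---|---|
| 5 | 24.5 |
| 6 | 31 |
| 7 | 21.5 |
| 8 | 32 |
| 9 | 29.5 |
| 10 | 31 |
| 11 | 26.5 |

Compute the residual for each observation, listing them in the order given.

F=5: d̂ = 24 + 0.5·5 = 26.5; r = 24.5 − 26.5 = -2
F=6: d̂ = 24 + 0.5·6 = 27; r = 31 − 27 = 4
F=7: d̂ = 24 + 0.5·7 = 27.5; r = 21.5 − 27.5 = -6
F=8: d̂ = 24 + 0.5·8 = 28; r = 32 − 28 = 4
F=9: d̂ = 24 + 0.5·9 = 28.5; r = 29.5 − 28.5 = 1
F=10: d̂ = 24 + 0.5·10 = 29; r = 31 − 29 = 2
F=11: d̂ = 24 + 0.5·11 = 29.5; r = 26.5 − 29.5 = -3

-2, 4, -6, 4, 1, 2, -3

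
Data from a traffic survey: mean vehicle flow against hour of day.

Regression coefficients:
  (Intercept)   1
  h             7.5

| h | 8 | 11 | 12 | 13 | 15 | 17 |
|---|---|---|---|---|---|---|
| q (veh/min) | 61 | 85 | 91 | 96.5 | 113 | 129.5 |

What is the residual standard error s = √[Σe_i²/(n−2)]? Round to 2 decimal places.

s = 1.37

h=8: q̂ = 1 + 7.5·8 = 61; e = 61 − 61 = 0
h=11: q̂ = 1 + 7.5·11 = 83.5; e = 85 − 83.5 = 1.5
h=12: q̂ = 1 + 7.5·12 = 91; e = 91 − 91 = 0
h=13: q̂ = 1 + 7.5·13 = 98.5; e = 96.5 − 98.5 = -2
h=15: q̂ = 1 + 7.5·15 = 113.5; e = 113 − 113.5 = -0.5
h=17: q̂ = 1 + 7.5·17 = 128.5; e = 129.5 − 128.5 = 1
SSE = 0 + 2.25 + 0 + 4 + 0.25 + 1 = 7.5
s = √(7.5/4) = √1.875 ≈ 1.37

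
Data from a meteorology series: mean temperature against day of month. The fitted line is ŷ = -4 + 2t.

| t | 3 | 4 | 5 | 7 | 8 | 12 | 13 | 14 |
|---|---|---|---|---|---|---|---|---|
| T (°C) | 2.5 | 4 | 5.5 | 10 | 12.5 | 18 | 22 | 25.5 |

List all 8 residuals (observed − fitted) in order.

0.5, 0, -0.5, 0, 0.5, -2, 0, 1.5

t=3: ŷ = -4 + 2·3 = 2; e = 2.5 − 2 = 0.5
t=4: ŷ = -4 + 2·4 = 4; e = 4 − 4 = 0
t=5: ŷ = -4 + 2·5 = 6; e = 5.5 − 6 = -0.5
t=7: ŷ = -4 + 2·7 = 10; e = 10 − 10 = 0
t=8: ŷ = -4 + 2·8 = 12; e = 12.5 − 12 = 0.5
t=12: ŷ = -4 + 2·12 = 20; e = 18 − 20 = -2
t=13: ŷ = -4 + 2·13 = 22; e = 22 − 22 = 0
t=14: ŷ = -4 + 2·14 = 24; e = 25.5 − 24 = 1.5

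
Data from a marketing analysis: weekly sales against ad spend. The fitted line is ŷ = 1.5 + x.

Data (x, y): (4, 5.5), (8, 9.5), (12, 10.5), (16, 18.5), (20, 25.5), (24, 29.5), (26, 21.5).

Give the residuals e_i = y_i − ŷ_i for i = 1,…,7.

0, 0, -3, 1, 4, 4, -6

x=4: ŷ = 1.5 + 4 = 5.5; e = 5.5 − 5.5 = 0
x=8: ŷ = 1.5 + 8 = 9.5; e = 9.5 − 9.5 = 0
x=12: ŷ = 1.5 + 12 = 13.5; e = 10.5 − 13.5 = -3
x=16: ŷ = 1.5 + 16 = 17.5; e = 18.5 − 17.5 = 1
x=20: ŷ = 1.5 + 20 = 21.5; e = 25.5 − 21.5 = 4
x=24: ŷ = 1.5 + 24 = 25.5; e = 29.5 − 25.5 = 4
x=26: ŷ = 1.5 + 26 = 27.5; e = 21.5 − 27.5 = -6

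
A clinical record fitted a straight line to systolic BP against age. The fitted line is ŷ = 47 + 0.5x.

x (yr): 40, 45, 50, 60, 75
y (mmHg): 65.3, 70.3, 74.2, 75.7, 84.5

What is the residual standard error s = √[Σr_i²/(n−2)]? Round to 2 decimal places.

s = 1.83

x=40: ŷ = 47 + 0.5·40 = 67; r = 65.3 − 67 = -1.7
x=45: ŷ = 47 + 0.5·45 = 69.5; r = 70.3 − 69.5 = 0.8
x=50: ŷ = 47 + 0.5·50 = 72; r = 74.2 − 72 = 2.2
x=60: ŷ = 47 + 0.5·60 = 77; r = 75.7 − 77 = -1.3
x=75: ŷ = 47 + 0.5·75 = 84.5; r = 84.5 − 84.5 = 0
SSE = 2.89 + 0.64 + 4.84 + 1.69 + 0 = 10.06
s = √(10.06/3) = √3.35333 ≈ 1.83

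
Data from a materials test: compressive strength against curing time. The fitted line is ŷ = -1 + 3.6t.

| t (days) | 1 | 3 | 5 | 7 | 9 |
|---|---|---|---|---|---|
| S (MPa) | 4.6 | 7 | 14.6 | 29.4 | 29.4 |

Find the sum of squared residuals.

SSE = 48.64

t=1: ŷ = -1 + 3.6·1 = 2.6; r = 4.6 − 2.6 = 2
t=3: ŷ = -1 + 3.6·3 = 9.8; r = 7 − 9.8 = -2.8
t=5: ŷ = -1 + 3.6·5 = 17; r = 14.6 − 17 = -2.4
t=7: ŷ = -1 + 3.6·7 = 24.2; r = 29.4 − 24.2 = 5.2
t=9: ŷ = -1 + 3.6·9 = 31.4; r = 29.4 − 31.4 = -2
SSE = 4 + 7.84 + 5.76 + 27.04 + 4 = 48.64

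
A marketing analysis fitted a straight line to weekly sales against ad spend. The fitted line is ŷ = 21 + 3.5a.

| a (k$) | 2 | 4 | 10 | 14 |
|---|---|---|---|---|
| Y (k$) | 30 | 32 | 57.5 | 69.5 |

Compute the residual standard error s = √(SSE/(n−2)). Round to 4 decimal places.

a=2: ŷ = 21 + 3.5·2 = 28; r = 30 − 28 = 2
a=4: ŷ = 21 + 3.5·4 = 35; r = 32 − 35 = -3
a=10: ŷ = 21 + 3.5·10 = 56; r = 57.5 − 56 = 1.5
a=14: ŷ = 21 + 3.5·14 = 70; r = 69.5 − 70 = -0.5
SSE = 4 + 9 + 2.25 + 0.25 = 15.5
s = √(15.5/2) = √7.75 ≈ 2.7839

s = 2.7839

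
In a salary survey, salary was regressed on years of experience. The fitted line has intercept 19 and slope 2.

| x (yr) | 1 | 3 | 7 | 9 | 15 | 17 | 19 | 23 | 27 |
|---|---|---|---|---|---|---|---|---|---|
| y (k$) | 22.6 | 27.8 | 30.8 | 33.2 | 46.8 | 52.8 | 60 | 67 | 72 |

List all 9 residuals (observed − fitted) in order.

x=1: ŷ = 19 + 2·1 = 21; e = 22.6 − 21 = 1.6
x=3: ŷ = 19 + 2·3 = 25; e = 27.8 − 25 = 2.8
x=7: ŷ = 19 + 2·7 = 33; e = 30.8 − 33 = -2.2
x=9: ŷ = 19 + 2·9 = 37; e = 33.2 − 37 = -3.8
x=15: ŷ = 19 + 2·15 = 49; e = 46.8 − 49 = -2.2
x=17: ŷ = 19 + 2·17 = 53; e = 52.8 − 53 = -0.2
x=19: ŷ = 19 + 2·19 = 57; e = 60 − 57 = 3
x=23: ŷ = 19 + 2·23 = 65; e = 67 − 65 = 2
x=27: ŷ = 19 + 2·27 = 73; e = 72 − 73 = -1

1.6, 2.8, -2.2, -3.8, -2.2, -0.2, 3, 2, -1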